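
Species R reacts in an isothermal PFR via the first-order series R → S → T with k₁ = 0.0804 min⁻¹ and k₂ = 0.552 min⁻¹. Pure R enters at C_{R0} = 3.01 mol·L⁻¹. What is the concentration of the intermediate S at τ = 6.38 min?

The intermediate concentration in a first-order A→B→C sequence is C_S = k₁C_{R0}(e^(−k₁τ) − e^(−k₂τ))/(k₂−k₁).
e^(−k₁τ) = e^(−0.0804×6.38) = e^(−0.5130) = 0.5987; e^(−k₂τ) = e^(−3.522) = 0.02955.
C_S = 0.0804×3.01/(0.552−0.0804) × (0.5987−0.02955) = 0.5132×0.5692 = 0.2921 mol·L⁻¹.

0.292 mol·L⁻¹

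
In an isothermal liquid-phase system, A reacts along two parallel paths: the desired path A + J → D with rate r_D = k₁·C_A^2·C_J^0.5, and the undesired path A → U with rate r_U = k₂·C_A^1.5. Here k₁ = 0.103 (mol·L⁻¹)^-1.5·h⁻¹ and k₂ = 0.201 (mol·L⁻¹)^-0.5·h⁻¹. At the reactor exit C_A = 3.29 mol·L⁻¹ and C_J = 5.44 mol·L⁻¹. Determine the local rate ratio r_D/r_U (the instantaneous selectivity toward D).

2.17

S_{D/U} = r_D/r_U = (k₁·C_A^2·C_J^0.5)/(k₂·C_A^1.5) = (k₁/k₂)·C_A^0.5·C_J^0.5.
= (0.103×3.290^2×5.440^0.5) / (0.201×3.290^1.5) = 2.600/1.199 = 2.17.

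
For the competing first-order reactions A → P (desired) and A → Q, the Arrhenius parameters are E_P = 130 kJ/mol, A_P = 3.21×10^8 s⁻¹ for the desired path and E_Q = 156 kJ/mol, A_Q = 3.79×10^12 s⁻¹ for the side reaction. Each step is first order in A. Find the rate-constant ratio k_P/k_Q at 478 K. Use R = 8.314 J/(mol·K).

0.0588

With equal orders, S_{P/Q} = k_P/k_Q = (A_P/A_Q)·exp[(E_Q−E_P)/(RT)].
(E_Q−E_P)/(RT) = (156−130)×10³/(8.314×478) = 26000/3974 = 6.542.
k_P/k_Q = (3.21×10^8/3.79×10^12)·exp(6.542) = 8.470×10^-5 × 693.9 = 0.0588.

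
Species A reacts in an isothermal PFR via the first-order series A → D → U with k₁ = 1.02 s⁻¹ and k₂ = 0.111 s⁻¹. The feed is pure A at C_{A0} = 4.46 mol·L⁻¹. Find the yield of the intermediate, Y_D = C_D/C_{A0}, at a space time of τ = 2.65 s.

0.761

Solving the coupled first-order balances gives C_D(τ) = [k₁/(k₂−k₁)]·C_{A0}·(e^(−k₁τ) − e^(−k₂τ)).
e^(−k₁τ) = e^(−1.02×2.65) = e^(−2.703) = 0.06700; e^(−k₂τ) = e^(−0.2941) = 0.7452.
C_D = 1.02×4.46/(0.111−1.02) × (0.06700−0.7452) = (-5.005)×(-0.6782) = 3.394 mol·L⁻¹.
Y_D = C_D/C_{A0} = 3.394/4.46 = 0.761.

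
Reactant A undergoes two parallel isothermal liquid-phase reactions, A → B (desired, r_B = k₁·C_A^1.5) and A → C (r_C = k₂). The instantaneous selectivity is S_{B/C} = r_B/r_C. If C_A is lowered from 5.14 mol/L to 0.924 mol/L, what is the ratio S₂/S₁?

S_{B/C} = (k₁/k₂)·C_A^1.5, so S₂/S₁ = (C_{A,2}/C_{A,1})^1.5.
= (0.924/5.14)^1.5 = (0.1798)^1.5 = 0.0762.

0.0762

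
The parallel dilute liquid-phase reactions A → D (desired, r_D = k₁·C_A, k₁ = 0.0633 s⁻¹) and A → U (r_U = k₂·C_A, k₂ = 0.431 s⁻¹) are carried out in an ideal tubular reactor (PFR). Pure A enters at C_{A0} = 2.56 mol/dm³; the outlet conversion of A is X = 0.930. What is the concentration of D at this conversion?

C_A = C_{A0}(1−X) = 0.1792 mol/dm³.
Both paths are first order in A, so the instantaneous fraction to D is constant: dC_D/d(−C_A) = k₁/(k₁+k₂) = 0.1281.
C_D = 0.1281·(C_{A0}−C_A) = 0.1281×2.381 = 0.305 mol/dm³.

0.305 mol/dm³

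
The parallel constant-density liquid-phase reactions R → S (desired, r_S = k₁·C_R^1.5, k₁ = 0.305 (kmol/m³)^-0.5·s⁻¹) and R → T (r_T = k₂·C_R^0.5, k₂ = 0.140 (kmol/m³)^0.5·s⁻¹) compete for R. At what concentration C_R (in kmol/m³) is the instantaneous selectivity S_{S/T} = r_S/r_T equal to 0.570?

0.262 kmol/m³

S_{S/T} = (k₁/k₂)·C_R ⇒ C_R = S·k₂/k₁.
= 0.570×0.140/0.305 = 0.262 kmol/m³.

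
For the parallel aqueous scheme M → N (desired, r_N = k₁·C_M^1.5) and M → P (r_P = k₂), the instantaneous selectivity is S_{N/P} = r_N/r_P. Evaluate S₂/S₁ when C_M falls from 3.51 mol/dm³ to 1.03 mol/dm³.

S_{N/P} = (k₁/k₂)·C_M^1.5, so S₂/S₁ = (C_{M,2}/C_{M,1})^1.5.
= (1.03/3.51)^1.5 = (0.2934)^1.5 = 0.159.

0.159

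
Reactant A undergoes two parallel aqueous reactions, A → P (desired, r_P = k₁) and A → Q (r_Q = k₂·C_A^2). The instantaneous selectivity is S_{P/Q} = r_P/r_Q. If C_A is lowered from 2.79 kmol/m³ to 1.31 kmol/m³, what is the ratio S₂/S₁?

4.54

S_{P/Q} = (k₁/k₂)·C_A^-2, so S₂/S₁ = (C_{A,2}/C_{A,1})^-2.
= (1.31/2.79)^(-2) = (0.4695)^(-2) = 4.54.
Selectivity toward P rises as C_A falls — low-concentration operation is favoured.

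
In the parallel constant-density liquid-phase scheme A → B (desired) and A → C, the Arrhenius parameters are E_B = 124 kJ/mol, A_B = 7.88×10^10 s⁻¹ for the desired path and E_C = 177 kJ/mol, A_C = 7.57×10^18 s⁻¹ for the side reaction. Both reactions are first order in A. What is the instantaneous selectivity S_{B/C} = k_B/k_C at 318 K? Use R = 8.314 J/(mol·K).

5.29

k_B/k_C = (A_B/A_C)·exp[−(E_B−E_C)/(RT)] = (A_B/A_C)·exp[(E_C−E_B)/(RT)].
(E_C−E_B)/(RT) = (177−124)×10³/(8.314×318) = 53000/2644 = 20.05.
k_B/k_C = (7.88×10^10/7.57×10^18)·exp(20.05) = 1.041×10^-8 × 5.083×10^8 = 5.29.
Since E_B < E_C, lowering the temperature improves selectivity toward B.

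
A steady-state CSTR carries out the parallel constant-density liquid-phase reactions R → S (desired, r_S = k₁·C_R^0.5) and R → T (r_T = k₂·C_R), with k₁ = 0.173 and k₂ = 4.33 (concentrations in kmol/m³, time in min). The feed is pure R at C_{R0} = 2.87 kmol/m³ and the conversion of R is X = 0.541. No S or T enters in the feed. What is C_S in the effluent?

0.0522 kmol/m³

Exit C_R = C_{R0}(1−X) = 2.87×0.459 = 1.317 kmol/m³.
Rates in a CSTR are evaluated at the outlet concentration: r_S = 0.173×1.317^0.5 = 0.1986, r_T = 4.33×1.317 = 5.704.
Fraction of consumed R going to S: r_S/(r_S+r_T) = 0.03364.
C_S = 0.03364·C_{R0}·X = 0.03364×2.87×0.541 = 0.0522 kmol/m³.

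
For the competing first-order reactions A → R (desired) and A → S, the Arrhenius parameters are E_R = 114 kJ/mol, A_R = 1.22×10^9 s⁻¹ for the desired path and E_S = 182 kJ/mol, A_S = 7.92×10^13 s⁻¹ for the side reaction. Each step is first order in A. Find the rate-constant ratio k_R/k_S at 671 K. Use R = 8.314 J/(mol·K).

3.03

With equal orders, S_{R/S} = k_R/k_S = (A_R/A_S)·exp[(E_S−E_R)/(RT)].
(E_S−E_R)/(RT) = (182−114)×10³/(8.314×671) = 68000/5579 = 12.19.
k_R/k_S = (1.22×10^9/7.92×10^13)·exp(12.19) = 1.540×10^-5 × 1.967×10^5 = 3.03.
Since E_R < E_S, lowering the temperature improves selectivity toward R.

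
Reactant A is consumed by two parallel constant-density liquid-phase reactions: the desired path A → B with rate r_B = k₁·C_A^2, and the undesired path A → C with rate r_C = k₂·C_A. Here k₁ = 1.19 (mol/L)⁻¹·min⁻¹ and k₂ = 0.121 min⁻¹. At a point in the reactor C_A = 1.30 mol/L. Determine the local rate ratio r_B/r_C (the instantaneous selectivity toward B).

S_{B/C} = r_B/r_C = (k₁·C_A^2)/(k₂·C_A) = (k₁/k₂)·C_A.
= (1.19×1.300^2) / (0.121×1.300) = 2.011/0.1573 = 12.8.
Since the desired path is higher order in A, keeping C_A high (PFR or concentrated feed) favours B.

12.8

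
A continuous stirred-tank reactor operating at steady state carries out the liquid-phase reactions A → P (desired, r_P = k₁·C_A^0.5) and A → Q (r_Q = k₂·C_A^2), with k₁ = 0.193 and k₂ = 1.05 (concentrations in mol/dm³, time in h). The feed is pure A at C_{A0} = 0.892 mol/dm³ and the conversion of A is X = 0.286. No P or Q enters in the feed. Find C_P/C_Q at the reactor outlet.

Exit C_A = C_{A0}(1−X) = 0.892×0.714 = 0.6369 mol/dm³.
In a CSTR the entire volume is at exit conditions, so r_P = 0.193×0.6369^0.5 = 0.1540 and r_Q = 1.05×0.6369^2 = 0.4259.
Overall selectivity = C_P/C_Q = r_Pτ/(r_Qτ) = r_P/r_Q = 0.362.

0.362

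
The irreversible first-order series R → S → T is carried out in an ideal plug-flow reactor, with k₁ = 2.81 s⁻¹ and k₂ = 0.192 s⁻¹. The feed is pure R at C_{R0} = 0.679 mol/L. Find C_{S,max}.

At the optimum, C_{S,max}/C_{R0} = (k₁/k₂)^[k₂/(k₂−k₁)].
= (2.81/0.192)^(0.192/(0.192−2.81)) = (14.64)^(-0.07334) = 0.8214.
C_{S,max} = 0.8214×0.679 = 0.558 mol/L.

0.558 mol/L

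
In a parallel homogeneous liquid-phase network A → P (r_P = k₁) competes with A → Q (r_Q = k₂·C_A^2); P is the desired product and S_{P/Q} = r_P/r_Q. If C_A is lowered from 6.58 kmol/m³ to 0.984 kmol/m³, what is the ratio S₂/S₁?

S_{P/Q} = (k₁/k₂)·C_A^-2, so S₂/S₁ = (C_{A,2}/C_{A,1})^-2.
= (0.984/6.58)^(-2) = (0.1495)^(-2) = 44.7.

44.7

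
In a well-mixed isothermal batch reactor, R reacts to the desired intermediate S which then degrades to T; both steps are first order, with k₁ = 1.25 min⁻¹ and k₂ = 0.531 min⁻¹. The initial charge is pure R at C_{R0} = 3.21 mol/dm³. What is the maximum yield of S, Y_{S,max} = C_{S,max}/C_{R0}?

0.531

For a first-order series the maximum intermediate yield is C_{S,max}/C_{R0} = (k₁/k₂)^[k₂/(k₂−k₁)].
= (1.25/0.531)^(0.531/(0.531−1.25)) = (2.354)^(-0.7385) = 0.5314.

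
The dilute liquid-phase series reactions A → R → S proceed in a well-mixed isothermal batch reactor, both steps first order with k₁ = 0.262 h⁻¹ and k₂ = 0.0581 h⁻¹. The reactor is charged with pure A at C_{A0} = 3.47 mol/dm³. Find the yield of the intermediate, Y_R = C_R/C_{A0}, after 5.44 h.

For first-order series with pure A initially, C_R(t) = k₁C_{A0}/(k₂−k₁)·(e^(−k₁t) − e^(−k₂t)).
e^(−k₁t) = e^(−0.262×5.44) = e^(−1.425) = 0.2404; e^(−k₂t) = e^(−0.3161) = 0.7290.
C_R = 0.262×3.47/(0.0581−0.262) × (0.2404−0.7290) = (-4.459)×(-0.4886) = 2.178 mol/dm³.
Y_R = C_R/C_{A0} = 2.178/3.47 = 0.628.

0.628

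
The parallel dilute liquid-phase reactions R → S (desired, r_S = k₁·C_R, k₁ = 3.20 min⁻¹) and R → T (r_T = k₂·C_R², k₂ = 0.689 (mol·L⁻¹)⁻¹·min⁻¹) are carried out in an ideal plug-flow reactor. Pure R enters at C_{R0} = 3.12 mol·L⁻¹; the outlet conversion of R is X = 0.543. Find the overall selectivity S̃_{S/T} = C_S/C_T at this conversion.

C_R = C_{R0}(1−X) = 1.426 mol·L⁻¹.
Along a PFR/batch, dC_S/dC_R = −r_S/(r_S+r_T) = −k₁/(k₁+k₂·C_R).
Integrating from C_{R0} to C_R: C_S = (3.20/0.689)·ln[(3.20+0.689·3.12)/(3.20+0.689·1.43)] = 4.644·ln(5.350/4.182) = 1.143 mol·L⁻¹.
C_T = (C_{R0}−C_R)−C_S = 0.5509 mol·L⁻¹; S̃_{S/T} = 1.143/0.5509 = 2.08.

2.08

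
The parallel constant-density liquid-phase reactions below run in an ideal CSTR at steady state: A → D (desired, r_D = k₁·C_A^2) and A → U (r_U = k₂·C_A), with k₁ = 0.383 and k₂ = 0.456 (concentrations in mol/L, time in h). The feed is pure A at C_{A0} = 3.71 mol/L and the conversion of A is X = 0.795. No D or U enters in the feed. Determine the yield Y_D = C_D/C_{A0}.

0.310

Exit C_A = C_{A0}(1−X) = 3.71×0.205 = 0.7605 mol/L.
In a CSTR the entire volume is at exit conditions, so r_D = 0.383×0.7605^2 = 0.2215 and r_U = 0.456×0.7605 = 0.3468.
Fraction of consumed A going to D: r_D/(r_D+r_U) = 0.3898.
C_D = 0.3898·C_{A0}·X = 0.3898×3.71×0.795 = 1.15 mol/L; Y_D = C_D/C_{A0} = 0.310.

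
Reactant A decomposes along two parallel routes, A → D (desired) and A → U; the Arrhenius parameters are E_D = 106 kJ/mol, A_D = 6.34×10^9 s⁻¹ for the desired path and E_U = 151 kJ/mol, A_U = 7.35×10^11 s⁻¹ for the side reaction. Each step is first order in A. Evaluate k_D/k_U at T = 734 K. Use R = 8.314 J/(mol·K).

13.8

With equal orders, S_{D/U} = k_D/k_U = (A_D/A_U)·exp[(E_U−E_D)/(RT)].
(E_U−E_D)/(RT) = (151−106)×10³/(8.314×734) = 45000/6102 = 7.374.
k_D/k_U = (6.34×10^9/7.35×10^11)·exp(7.374) = 0.008626 × 1594 = 13.8.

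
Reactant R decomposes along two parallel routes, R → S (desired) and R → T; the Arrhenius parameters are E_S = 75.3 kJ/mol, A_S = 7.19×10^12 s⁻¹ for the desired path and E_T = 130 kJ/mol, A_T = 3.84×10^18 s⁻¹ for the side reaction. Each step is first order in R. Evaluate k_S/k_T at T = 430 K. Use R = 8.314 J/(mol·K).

8.27

k_S/k_T = (A_S/A_T)·exp[−(E_S−E_T)/(RT)] = (A_S/A_T)·exp[(E_T−E_S)/(RT)].
(E_T−E_S)/(RT) = (130−75.3)×10³/(8.314×430) = 54700/3575 = 15.30.
k_S/k_T = (7.19×10^12/3.84×10^18)·exp(15.30) = 1.872×10^-6 × 4.415×10^6 = 8.27.
Since E_S < E_T, lowering the temperature improves selectivity toward S.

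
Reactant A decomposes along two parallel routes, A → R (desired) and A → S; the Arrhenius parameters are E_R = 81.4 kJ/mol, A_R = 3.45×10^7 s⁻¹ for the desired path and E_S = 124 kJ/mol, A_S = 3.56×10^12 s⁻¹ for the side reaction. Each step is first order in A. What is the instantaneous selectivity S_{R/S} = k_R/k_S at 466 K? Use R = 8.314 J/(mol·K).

With equal orders, S_{R/S} = k_R/k_S = (A_R/A_S)·exp[(E_S−E_R)/(RT)].
(E_S−E_R)/(RT) = (124−81.4)×10³/(8.314×466) = 42600/3874 = 11.00.
k_R/k_S = (3.45×10^7/3.56×10^12)·exp(11.00) = 9.691×10^-6 × 59603 = 0.578.

0.578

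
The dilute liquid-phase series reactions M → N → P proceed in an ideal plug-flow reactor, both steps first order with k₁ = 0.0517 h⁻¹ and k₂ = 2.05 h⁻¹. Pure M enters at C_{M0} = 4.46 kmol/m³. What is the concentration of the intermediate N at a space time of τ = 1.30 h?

Solving the coupled first-order balances gives C_N(τ) = [k₁/(k₂−k₁)]·C_{M0}·(e^(−k₁τ) − e^(−k₂τ)).
e^(−k₁τ) = e^(−0.0517×1.30) = e^(−0.06721) = 0.9350; e^(−k₂τ) = e^(−2.665) = 0.06960.
C_N = 0.0517×4.46/(2.05−0.0517) × (0.9350−0.06960) = 0.1154×0.8654 = 0.09986 kmol/m³.

0.0999 kmol/m³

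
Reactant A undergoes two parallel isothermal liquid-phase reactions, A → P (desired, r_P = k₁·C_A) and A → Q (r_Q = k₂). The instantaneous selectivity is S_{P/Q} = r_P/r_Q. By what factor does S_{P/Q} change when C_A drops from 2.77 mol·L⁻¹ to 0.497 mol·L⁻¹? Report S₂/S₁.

0.179

S_{P/Q} = (k₁/k₂)·C_A, so S₂/S₁ = (C_{A,2}/C_{A,1}).
= 0.497/2.77 = 0.179.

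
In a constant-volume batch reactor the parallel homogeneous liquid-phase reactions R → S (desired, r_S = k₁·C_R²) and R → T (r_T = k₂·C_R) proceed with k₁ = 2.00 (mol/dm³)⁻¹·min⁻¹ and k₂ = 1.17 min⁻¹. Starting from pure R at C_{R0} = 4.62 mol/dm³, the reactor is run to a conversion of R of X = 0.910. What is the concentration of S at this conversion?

3.24 mol/dm³

C_R = C_{R0}(1−X) = 0.4158 mol/dm³.
Along a PFR/batch, dC_T/dC_R = −r_T/(r_S+r_T) = −k₂/(k₂+k₁·C_R).
Integrating from C_{R0} to C_R: C_T = (1.17/2.00)·ln[(1.17+2.00·4.62)/(1.17+2.00·0.416)] = 0.5850·ln(10.41/2.002) = 0.9646 mol/dm³.
Then C_S = (C_{R0}−C_R) − C_T = 4.204 − 0.9646 = 3.240 mol/dm³.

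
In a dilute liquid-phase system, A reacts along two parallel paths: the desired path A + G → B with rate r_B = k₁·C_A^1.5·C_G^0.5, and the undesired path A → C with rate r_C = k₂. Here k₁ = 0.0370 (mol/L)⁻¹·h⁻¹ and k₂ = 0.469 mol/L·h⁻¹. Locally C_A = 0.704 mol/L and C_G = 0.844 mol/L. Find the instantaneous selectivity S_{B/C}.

0.0428

S_{B/C} = r_B/r_C = (k₁·C_A^1.5·C_G^0.5)/(k₂) = (k₁/k₂)·C_A^1.5·C_G^0.5.
= (0.0370×0.7040^1.5×0.8440^0.5) / (0.469) = 0.02008/0.4690 = 0.0428.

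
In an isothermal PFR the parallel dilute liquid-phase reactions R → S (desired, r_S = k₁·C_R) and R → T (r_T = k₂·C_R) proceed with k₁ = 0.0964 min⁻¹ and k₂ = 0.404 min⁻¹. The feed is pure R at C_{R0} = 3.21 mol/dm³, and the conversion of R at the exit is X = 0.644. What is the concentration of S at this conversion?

C_R = C_{R0}(1−X) = 1.143 mol/dm³.
Both paths are first order in R, so the instantaneous fraction to S is constant: dC_S/d(−C_R) = k₁/(k₁+k₂) = 0.1926.
C_S = 0.1926·(C_{R0}−C_R) = 0.1926×2.067 = 0.398 mol/dm³.

0.398 mol/dm³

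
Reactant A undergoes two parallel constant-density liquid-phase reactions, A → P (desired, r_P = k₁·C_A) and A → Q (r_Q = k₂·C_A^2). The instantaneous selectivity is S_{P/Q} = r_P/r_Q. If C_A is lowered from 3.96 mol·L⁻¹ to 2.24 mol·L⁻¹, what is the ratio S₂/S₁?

1.77

S_{P/Q} = (k₁/k₂)·C_A⁻¹, so S₂/S₁ = (C_{A,2}/C_{A,1})⁻¹.
= 3.96/2.24 = 1.77.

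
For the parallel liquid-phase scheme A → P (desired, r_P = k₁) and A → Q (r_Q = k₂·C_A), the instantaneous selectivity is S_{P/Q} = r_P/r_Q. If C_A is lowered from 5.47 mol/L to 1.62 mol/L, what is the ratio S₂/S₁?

3.38

S_{P/Q} = (k₁/k₂)·C_A⁻¹, so S₂/S₁ = (C_{A,2}/C_{A,1})⁻¹.
= 5.47/1.62 = 3.38.
Selectivity toward P rises as C_A falls — low-concentration operation is favoured.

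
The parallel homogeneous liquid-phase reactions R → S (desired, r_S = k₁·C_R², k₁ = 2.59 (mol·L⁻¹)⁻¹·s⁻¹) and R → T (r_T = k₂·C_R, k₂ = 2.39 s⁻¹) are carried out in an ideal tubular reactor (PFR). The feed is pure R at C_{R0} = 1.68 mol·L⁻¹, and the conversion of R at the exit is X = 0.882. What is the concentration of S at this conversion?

C_R = C_{R0}(1−X) = 0.1982 mol·L⁻¹.
Along a PFR/batch, dC_T/dC_R = −r_T/(r_S+r_T) = −k₂/(k₂+k₁·C_R).
Integrating from C_{R0} to C_R: C_T = (2.39/2.59)·ln[(2.39+2.59·1.68)/(2.39+2.59·0.198)] = 0.9228·ln(6.741/2.903) = 0.7773 mol·L⁻¹.
Then C_S = (C_{R0}−C_R) − C_T = 1.482 − 0.7773 = 0.7045 mol·L⁻¹.

0.704 mol·L⁻¹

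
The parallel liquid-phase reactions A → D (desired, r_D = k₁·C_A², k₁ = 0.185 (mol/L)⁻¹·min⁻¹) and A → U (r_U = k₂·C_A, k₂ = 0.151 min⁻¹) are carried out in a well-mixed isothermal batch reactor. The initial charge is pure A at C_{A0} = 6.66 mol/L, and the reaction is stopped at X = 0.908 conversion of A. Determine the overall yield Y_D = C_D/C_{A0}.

C_A = C_{A0}(1−X) = 0.6127 mol/L.
Along a PFR/batch, dC_U/dC_A = −r_U/(r_D+r_U) = −k₂/(k₂+k₁·C_A).
Integrating from C_{A0} to C_A: C_U = (0.151/0.185)·ln[(0.151+0.185·6.66)/(0.151+0.185·0.613)] = 0.8162·ln(1.383/0.2644) = 1.351 mol/L.
Then C_D = (C_{A0}−C_A) − C_U = 6.047 − 1.351 = 4.697 mol/L.
Y_D = C_D/C_{A0} = 4.697/6.66 = 0.705.

0.705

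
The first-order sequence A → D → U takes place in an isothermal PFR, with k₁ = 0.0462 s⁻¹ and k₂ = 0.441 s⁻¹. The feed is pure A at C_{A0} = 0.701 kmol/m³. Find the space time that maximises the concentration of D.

For first-order series the maximum of C_D occurs at τ_opt = ln(k₂/k₁)/(k₂−k₁).
= ln(0.441/0.0462)/(0.441−0.0462) = ln(9.545)/0.3948 = 2.256/0.3948 = 5.71 s.

5.71 s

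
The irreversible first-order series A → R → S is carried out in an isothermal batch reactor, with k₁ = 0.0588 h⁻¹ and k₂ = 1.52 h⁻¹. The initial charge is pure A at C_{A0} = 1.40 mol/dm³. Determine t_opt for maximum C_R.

2.23 h

The intermediate peaks when r₁ = r₂, i.e. k₁e^(−k₁t) = k₂e^(−k₂t), giving t_opt = ln(k₂/k₁)/(k₂−k₁).
= ln(1.52/0.0588)/(1.52−0.0588) = ln(25.85)/1.461 = 3.252/1.461 = 2.23 h.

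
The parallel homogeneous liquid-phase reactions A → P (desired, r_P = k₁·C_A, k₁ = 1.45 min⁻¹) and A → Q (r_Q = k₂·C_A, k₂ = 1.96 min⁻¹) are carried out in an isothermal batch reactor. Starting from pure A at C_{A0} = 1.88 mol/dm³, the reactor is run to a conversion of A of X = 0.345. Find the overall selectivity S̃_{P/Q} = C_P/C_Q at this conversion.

0.740

C_A = C_{A0}(1−X) = 1.231 mol/dm³.
Both paths are first order in A, so the instantaneous fraction to P is constant: dC_P/d(−C_A) = k₁/(k₁+k₂) = 0.4252.
C_P = 0.4252·(C_{A0}−C_A) = 0.4252×0.6486 = 0.276 mol/dm³.
C_Q = (C_{A0}−C_A)−C_P = 0.3728 mol/dm³; S̃_{P/Q} = 0.2758/0.3728 = 0.740.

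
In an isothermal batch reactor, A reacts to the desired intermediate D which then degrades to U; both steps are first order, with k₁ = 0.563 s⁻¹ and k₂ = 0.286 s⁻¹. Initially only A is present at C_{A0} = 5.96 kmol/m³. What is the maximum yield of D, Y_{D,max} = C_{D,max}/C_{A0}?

0.497

For a first-order series the maximum intermediate yield is C_{D,max}/C_{A0} = (k₁/k₂)^[k₂/(k₂−k₁)].
= (0.563/0.286)^(0.286/(0.286−0.563)) = (1.969)^(-1.032) = 0.4969.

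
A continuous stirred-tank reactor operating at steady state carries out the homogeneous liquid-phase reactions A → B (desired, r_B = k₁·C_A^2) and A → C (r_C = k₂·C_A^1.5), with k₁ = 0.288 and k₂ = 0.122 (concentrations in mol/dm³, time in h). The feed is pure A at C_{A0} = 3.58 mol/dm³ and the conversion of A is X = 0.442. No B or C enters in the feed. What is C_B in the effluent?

Exit C_A = C_{A0}(1−X) = 3.58×0.558 = 1.998 mol/dm³.
Rates in a CSTR are evaluated at the outlet concentration: r_B = 0.288×1.998^2 = 1.149, r_C = 0.122×1.998^1.5 = 0.3445.
Fraction of consumed A going to B: r_B/(r_B+r_C) = 0.7694.
C_B = 0.7694·C_{A0}·X = 0.7694×3.58×0.442 = 1.22 mol/dm³.

1.22 mol/dm³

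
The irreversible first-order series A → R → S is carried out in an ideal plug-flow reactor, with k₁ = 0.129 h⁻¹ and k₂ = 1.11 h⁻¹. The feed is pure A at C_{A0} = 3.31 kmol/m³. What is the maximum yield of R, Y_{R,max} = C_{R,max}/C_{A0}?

0.0876

For a first-order series the maximum intermediate yield is C_{R,max}/C_{A0} = (k₁/k₂)^[k₂/(k₂−k₁)].
= (0.129/1.11)^(1.11/(1.11−0.129)) = (0.1162)^(1.131) = 0.08757.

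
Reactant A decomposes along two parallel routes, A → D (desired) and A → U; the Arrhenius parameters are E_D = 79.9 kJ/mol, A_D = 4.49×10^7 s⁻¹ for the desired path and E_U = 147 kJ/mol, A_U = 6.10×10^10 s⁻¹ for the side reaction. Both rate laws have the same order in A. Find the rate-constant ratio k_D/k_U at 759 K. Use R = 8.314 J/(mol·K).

30.5

k_D/k_U = (A_D/A_U)·exp[−(E_D−E_U)/(RT)] = (A_D/A_U)·exp[(E_U−E_D)/(RT)].
(E_U−E_D)/(RT) = (147−79.9)×10³/(8.314×759) = 67100/6310 = 10.63.
k_D/k_U = (4.49×10^7/6.10×10^10)·exp(10.63) = 7.361×10^-4 × 41497 = 30.5.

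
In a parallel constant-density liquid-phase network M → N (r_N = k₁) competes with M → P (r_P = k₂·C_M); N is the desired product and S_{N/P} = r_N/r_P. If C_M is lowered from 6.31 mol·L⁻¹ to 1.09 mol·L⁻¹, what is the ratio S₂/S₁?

S_{N/P} = (k₁/k₂)·C_M⁻¹, so S₂/S₁ = (C_{M,2}/C_{M,1})⁻¹.
= 6.31/1.09 = 5.79.
Selectivity toward N rises as C_M falls — low-concentration operation is favoured.

5.79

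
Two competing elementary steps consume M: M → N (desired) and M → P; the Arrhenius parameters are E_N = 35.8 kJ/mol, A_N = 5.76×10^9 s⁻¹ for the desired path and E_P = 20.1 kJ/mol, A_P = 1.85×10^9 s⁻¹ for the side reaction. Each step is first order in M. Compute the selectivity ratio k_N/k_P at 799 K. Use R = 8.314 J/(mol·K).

0.293

Since both paths have the same order in M, the concentration cancels and S_{N/P} = k_N/k_P = (A_N/A_P)·exp[(E_P−E_N)/(RT)].
(E_P−E_N)/(RT) = (20.1−35.8)×10³/(8.314×799) = -15700/6643 = -2.363.
k_N/k_P = (5.76×10^9/1.85×10^9)·exp(-2.363) = 3.114 × 0.09410 = 0.293.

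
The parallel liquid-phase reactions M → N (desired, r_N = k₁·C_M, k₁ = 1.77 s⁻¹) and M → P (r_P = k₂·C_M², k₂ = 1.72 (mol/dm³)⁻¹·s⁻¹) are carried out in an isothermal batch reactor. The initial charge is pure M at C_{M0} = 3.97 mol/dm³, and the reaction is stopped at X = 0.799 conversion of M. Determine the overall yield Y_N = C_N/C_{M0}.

C_M = C_{M0}(1−X) = 0.7980 mol/dm³.
Along a PFR/batch, dC_N/dC_M = −r_N/(r_N+r_P) = −k₁/(k₁+k₂·C_M).
Integrating from C_{M0} to C_M: C_N = (1.77/1.72)·ln[(1.77+1.72·3.97)/(1.77+1.72·0.798)] = 1.029·ln(8.598/3.143) = 1.036 mol/dm³.
Y_N = C_N/C_{M0} = 1.036/3.97 = 0.261.

0.261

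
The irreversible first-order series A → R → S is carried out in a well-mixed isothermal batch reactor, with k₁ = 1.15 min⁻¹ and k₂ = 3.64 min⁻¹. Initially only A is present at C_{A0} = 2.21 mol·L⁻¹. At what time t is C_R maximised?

For first-order series the maximum of C_R occurs at t_opt = ln(k₂/k₁)/(k₂−k₁).
= ln(3.64/1.15)/(3.64−1.15) = ln(3.165)/2.490 = 1.152/2.490 = 0.463 min.

0.463 min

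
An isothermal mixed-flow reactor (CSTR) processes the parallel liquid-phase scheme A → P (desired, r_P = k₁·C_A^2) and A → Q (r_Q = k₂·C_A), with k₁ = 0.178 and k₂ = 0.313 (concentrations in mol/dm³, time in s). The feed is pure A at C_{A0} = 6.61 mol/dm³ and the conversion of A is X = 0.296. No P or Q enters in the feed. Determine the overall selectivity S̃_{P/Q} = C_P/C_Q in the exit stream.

2.65

Exit C_A = C_{A0}(1−X) = 6.61×0.704 = 4.653 mol/dm³.
Rates in a CSTR are evaluated at the outlet concentration: r_P = 0.178×4.653^2 = 3.855, r_Q = 0.313×4.653 = 1.457.
Overall selectivity = C_P/C_Q = r_Pτ/(r_Qτ) = r_P/r_Q = 2.65.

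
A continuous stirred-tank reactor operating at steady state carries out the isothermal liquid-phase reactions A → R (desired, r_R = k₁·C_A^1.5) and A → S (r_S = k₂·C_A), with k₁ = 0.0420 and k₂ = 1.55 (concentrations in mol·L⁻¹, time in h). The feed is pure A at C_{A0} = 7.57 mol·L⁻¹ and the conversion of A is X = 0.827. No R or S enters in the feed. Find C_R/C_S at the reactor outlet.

Exit C_A = C_{A0}(1−X) = 7.57×0.173 = 1.310 mol·L⁻¹.
In a CSTR the entire volume is at exit conditions, so r_R = 0.0420×1.310^1.5 = 0.06295 and r_S = 1.55×1.310 = 2.030.
Overall selectivity = C_R/C_S = r_Rτ/(r_Sτ) = r_R/r_S = 0.0310.

0.0310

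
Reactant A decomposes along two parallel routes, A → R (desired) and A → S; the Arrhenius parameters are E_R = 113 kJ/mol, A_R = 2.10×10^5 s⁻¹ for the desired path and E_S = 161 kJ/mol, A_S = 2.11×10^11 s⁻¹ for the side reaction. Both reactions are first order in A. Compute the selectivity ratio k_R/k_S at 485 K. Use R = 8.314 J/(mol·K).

Since both paths have the same order in A, the concentration cancels and S_{R/S} = k_R/k_S = (A_R/A_S)·exp[(E_S−E_R)/(RT)].
(E_S−E_R)/(RT) = (161−113)×10³/(8.314×485) = 48000/4032 = 11.90.
k_R/k_S = (2.10×10^5/2.11×10^11)·exp(11.90) = 9.953×10^-7 × 1.478×10^5 = 0.147.

0.147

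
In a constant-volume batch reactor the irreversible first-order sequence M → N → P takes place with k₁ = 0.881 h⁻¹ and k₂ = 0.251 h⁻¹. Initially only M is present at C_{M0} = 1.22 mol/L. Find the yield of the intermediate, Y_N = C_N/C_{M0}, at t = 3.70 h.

0.499

The intermediate concentration in a first-order A→B→C sequence is C_N = k₁C_{M0}(e^(−k₁t) − e^(−k₂t))/(k₂−k₁).
e^(−k₁t) = e^(−0.881×3.70) = e^(−3.260) = 0.03840; e^(−k₂t) = e^(−0.9287) = 0.3951.
C_N = 0.881×1.22/(0.251−0.881) × (0.03840−0.3951) = (-1.706)×(-0.3567) = 0.6085 mol/L.
Y_N = C_N/C_{M0} = 0.6085/1.22 = 0.499.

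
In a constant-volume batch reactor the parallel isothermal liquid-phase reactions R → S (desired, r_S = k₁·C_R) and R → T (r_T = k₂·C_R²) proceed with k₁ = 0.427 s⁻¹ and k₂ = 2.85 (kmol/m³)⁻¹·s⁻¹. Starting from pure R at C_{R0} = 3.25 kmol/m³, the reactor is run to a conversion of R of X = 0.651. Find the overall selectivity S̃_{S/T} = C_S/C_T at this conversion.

C_R = C_{R0}(1−X) = 1.134 kmol/m³.
Along a PFR/batch, dC_S/dC_R = −r_S/(r_S+r_T) = −k₁/(k₁+k₂·C_R).
Integrating from C_{R0} to C_R: C_S = (0.427/2.85)·ln[(0.427+2.85·3.25)/(0.427+2.85·1.13)] = 0.1498·ln(9.690/3.660) = 0.1459 kmol/m³.
C_T = (C_{R0}−C_R)−C_S = 1.970 kmol/m³; S̃_{S/T} = 0.1459/1.970 = 0.0741.

0.0741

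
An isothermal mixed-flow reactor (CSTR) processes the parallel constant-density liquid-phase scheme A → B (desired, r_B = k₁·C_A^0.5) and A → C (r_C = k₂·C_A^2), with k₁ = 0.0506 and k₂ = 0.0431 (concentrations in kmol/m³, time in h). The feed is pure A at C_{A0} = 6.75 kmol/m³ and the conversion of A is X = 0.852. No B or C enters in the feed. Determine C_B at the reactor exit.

3.11 kmol/m³

Exit C_A = C_{A0}(1−X) = 6.75×0.148 = 0.9990 kmol/m³.
In a CSTR the entire volume is at exit conditions, so r_B = 0.0506×0.9990^0.5 = 0.05057 and r_C = 0.0431×0.9990^2 = 0.04301.
Fraction of consumed A going to B: r_B/(r_B+r_C) = 0.5404.
C_B = 0.5404·C_{A0}·X = 0.5404×6.75×0.852 = 3.11 kmol/m³.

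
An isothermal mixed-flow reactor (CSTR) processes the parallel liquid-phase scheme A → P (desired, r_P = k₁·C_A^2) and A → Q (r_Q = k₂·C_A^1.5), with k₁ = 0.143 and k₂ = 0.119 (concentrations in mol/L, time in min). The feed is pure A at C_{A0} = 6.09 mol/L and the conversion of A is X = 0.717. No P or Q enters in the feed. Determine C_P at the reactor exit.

Exit C_A = C_{A0}(1−X) = 6.09×0.283 = 1.723 mol/L.
A CSTR operates uniformly at the exit composition, giving r_P = 0.4248 and r_Q = 0.2692 (each k·C_A^n at C_A = 1.723).
Fraction of consumed A going to P: r_P/(r_P+r_Q) = 0.6120.
C_P = 0.6120·C_{A0}·X = 0.6120×6.09×0.717 = 2.67 mol/L.

2.67 mol/L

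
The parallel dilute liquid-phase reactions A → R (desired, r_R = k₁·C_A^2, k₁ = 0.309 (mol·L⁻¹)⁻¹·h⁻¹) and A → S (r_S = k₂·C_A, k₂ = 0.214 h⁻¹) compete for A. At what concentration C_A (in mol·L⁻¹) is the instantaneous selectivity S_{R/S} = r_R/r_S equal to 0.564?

0.391 mol·L⁻¹

S_{R/S} = (k₁/k₂)·C_A ⇒ C_A = S·k₂/k₁.
= 0.564×0.214/0.309 = 0.391 mol·L⁻¹.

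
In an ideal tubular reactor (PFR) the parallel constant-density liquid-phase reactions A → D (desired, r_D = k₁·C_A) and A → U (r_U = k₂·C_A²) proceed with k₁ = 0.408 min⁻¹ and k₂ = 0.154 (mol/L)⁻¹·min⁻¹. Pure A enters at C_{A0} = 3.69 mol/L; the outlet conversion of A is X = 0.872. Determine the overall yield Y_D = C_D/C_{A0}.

C_A = C_{A0}(1−X) = 0.4723 mol/L.
Along a PFR/batch, dC_D/dC_A = −r_D/(r_D+r_U) = −k₁/(k₁+k₂·C_A).
Integrating from C_{A0} to C_A: C_D = (0.408/0.154)·ln[(0.408+0.154·3.69)/(0.408+0.154·0.472)] = 2.649·ln(0.9763/0.4807) = 1.877 mol/L.
Y_D = C_D/C_{A0} = 1.877/3.69 = 0.509.

0.509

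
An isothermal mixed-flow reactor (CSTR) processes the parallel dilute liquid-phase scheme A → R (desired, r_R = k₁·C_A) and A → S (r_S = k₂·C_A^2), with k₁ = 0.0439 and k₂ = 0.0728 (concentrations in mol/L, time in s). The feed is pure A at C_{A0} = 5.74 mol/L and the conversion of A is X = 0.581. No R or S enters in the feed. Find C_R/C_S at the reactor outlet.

Exit C_A = C_{A0}(1−X) = 5.74×0.419 = 2.405 mol/L.
In a CSTR the entire volume is at exit conditions, so r_R = 0.0439×2.405 = 0.1056 and r_S = 0.0728×2.405^2 = 0.4211.
Overall selectivity = C_R/C_S = r_Rτ/(r_Sτ) = r_R/r_S = 0.251.

0.251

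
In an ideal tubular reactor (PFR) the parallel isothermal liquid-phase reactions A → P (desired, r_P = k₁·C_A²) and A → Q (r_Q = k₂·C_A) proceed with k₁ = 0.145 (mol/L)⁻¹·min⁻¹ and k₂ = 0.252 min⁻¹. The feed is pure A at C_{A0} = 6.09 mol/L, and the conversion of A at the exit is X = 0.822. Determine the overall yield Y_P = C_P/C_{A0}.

0.531

C_A = C_{A0}(1−X) = 1.084 mol/L.
Along a PFR/batch, dC_Q/dC_A = −r_Q/(r_P+r_Q) = −k₂/(k₂+k₁·C_A).
Integrating from C_{A0} to C_A: C_Q = (0.252/0.145)·ln[(0.252+0.145·6.09)/(0.252+0.145·1.08)] = 1.738·ln(1.135/0.4092) = 1.773 mol/L.
Then C_P = (C_{A0}−C_A) − C_Q = 5.006 − 1.773 = 3.233 mol/L.
Y_P = C_P/C_{A0} = 3.233/6.09 = 0.531.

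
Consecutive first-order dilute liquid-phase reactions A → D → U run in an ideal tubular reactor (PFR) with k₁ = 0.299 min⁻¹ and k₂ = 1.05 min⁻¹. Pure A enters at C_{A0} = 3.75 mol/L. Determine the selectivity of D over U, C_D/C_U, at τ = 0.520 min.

3.26

The intermediate concentration in a first-order A→B→C sequence is C_D = k₁C_{A0}(e^(−k₁τ) − e^(−k₂τ))/(k₂−k₁).
e^(−k₁τ) = e^(−0.299×0.520) = e^(−0.1555) = 0.8560; e^(−k₂τ) = e^(−0.5460) = 0.5793.
C_D = 0.299×3.75/(1.05−0.299) × (0.8560−0.5793) = 1.493×0.2767 = 0.4132 mol/L.
C_A = C_{A0}e^(−k₁τ) = 3.210 mol/L, so C_U = C_{A0}−C_A−C_D = 0.1268 mol/L; C_D/C_U = 3.26.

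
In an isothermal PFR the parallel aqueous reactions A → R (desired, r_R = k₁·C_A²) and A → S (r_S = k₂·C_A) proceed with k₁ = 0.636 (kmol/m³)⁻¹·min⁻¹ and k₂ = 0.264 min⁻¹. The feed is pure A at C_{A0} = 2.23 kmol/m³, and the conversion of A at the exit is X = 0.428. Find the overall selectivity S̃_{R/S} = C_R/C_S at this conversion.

C_A = C_{A0}(1−X) = 1.276 kmol/m³.
Along a PFR/batch, dC_S/dC_A = −r_S/(r_R+r_S) = −k₂/(k₂+k₁·C_A).
Integrating from C_{A0} to C_A: C_S = (0.264/0.636)·ln[(0.264+0.636·2.23)/(0.264+0.636·1.28)] = 0.4151·ln(1.682/1.075) = 0.1858 kmol/m³.
Then C_R = (C_{A0}−C_A) − C_S = 0.9544 − 0.1858 = 0.7686 kmol/m³.
S̃_{R/S} = C_R/C_S = 0.7686/0.1858 = 4.14.

4.14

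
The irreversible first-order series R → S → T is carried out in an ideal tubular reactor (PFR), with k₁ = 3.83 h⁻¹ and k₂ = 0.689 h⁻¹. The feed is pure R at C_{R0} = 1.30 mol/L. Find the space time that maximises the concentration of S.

The intermediate peaks when r₁ = r₂, i.e. k₁e^(−k₁τ) = k₂e^(−k₂τ), giving τ_opt = ln(k₂/k₁)/(k₂−k₁).
= ln(0.689/3.83)/(0.689−3.83) = ln(0.1799)/-3.141 = -1.715/-3.141 = 0.546 h.

0.546 h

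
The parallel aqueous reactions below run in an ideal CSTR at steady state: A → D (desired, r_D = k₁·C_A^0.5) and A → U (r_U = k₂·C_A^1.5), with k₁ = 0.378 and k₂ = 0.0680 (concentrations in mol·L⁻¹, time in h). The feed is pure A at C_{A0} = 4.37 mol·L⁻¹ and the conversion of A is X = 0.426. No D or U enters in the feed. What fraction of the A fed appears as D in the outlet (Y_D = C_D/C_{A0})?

Exit C_A = C_{A0}(1−X) = 4.37×0.574 = 2.508 mol·L⁻¹.
In a CSTR the entire volume is at exit conditions, so r_D = 0.378×2.508^0.5 = 0.5987 and r_U = 0.0680×2.508^1.5 = 0.2701.
Fraction of consumed A going to D: r_D/(r_D+r_U) = 0.6891.
C_D = 0.6891·C_{A0}·X = 0.6891×4.37×0.426 = 1.28 mol·L⁻¹; Y_D = C_D/C_{A0} = 0.294.

0.294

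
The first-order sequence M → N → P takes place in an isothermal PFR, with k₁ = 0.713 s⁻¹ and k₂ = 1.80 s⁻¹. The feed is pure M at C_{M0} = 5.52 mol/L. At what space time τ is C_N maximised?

The intermediate peaks when r₁ = r₂, i.e. k₁e^(−k₁τ) = k₂e^(−k₂τ), giving τ_opt = ln(k₂/k₁)/(k₂−k₁).
= ln(1.80/0.713)/(1.80−0.713) = ln(2.525)/1.087 = 0.9261/1.087 = 0.852 s.

0.852 s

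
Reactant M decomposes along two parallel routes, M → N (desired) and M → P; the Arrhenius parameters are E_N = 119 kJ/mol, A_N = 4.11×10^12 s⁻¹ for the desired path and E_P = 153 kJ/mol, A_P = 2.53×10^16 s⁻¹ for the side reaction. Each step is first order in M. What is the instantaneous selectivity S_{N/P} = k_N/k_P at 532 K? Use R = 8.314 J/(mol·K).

0.354

With equal orders, S_{N/P} = k_N/k_P = (A_N/A_P)·exp[(E_P−E_N)/(RT)].
(E_P−E_N)/(RT) = (153−119)×10³/(8.314×532) = 34000/4423 = 7.687.
k_N/k_P = (4.11×10^12/2.53×10^16)·exp(7.687) = 1.625×10^-4 × 2180 = 0.354.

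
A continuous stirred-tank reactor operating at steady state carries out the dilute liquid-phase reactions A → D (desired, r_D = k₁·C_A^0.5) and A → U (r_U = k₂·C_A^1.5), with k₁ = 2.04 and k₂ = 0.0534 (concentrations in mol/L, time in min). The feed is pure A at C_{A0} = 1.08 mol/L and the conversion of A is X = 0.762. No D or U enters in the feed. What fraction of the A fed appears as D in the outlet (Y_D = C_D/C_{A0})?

Exit C_A = C_{A0}(1−X) = 1.08×0.238 = 0.2570 mol/L.
Rates in a CSTR are evaluated at the outlet concentration: r_D = 2.04×0.2570^0.5 = 1.034, r_U = 0.0534×0.2570^1.5 = 0.006959.
Fraction of consumed A going to D: r_D/(r_D+r_U) = 0.9933.
C_D = 0.9933·C_{A0}·X = 0.9933×1.08×0.762 = 0.817 mol/L; Y_D = C_D/C_{A0} = 0.757.

0.757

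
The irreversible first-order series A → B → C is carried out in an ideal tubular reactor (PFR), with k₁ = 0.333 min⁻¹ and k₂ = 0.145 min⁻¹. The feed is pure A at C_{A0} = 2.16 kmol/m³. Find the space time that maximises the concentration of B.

The intermediate peaks when r₁ = r₂, i.e. k₁e^(−k₁τ) = k₂e^(−k₂τ), giving τ_opt = ln(k₂/k₁)/(k₂−k₁).
= ln(0.145/0.333)/(0.145−0.333) = ln(0.4354)/-0.1880 = -0.8314/-0.1880 = 4.42 min.

4.42 min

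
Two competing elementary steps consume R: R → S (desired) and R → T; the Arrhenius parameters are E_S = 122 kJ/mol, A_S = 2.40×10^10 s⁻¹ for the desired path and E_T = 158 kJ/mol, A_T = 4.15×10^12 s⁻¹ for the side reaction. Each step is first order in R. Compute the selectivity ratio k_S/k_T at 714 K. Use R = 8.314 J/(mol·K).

2.49

Since both paths have the same order in R, the concentration cancels and S_{S/T} = k_S/k_T = (A_S/A_T)·exp[(E_T−E_S)/(RT)].
(E_T−E_S)/(RT) = (158−122)×10³/(8.314×714) = 36000/5936 = 6.064.
k_S/k_T = (2.40×10^10/4.15×10^12)·exp(6.064) = 0.005783 × 430.3 = 2.49.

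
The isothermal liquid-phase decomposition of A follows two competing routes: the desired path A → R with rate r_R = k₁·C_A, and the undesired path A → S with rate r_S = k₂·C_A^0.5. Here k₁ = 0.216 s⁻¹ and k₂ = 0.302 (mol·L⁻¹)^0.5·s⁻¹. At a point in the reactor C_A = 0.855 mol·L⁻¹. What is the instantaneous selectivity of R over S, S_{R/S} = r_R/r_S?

S_{R/S} = r_R/r_S = (k₁·C_A)/(k₂·C_A^0.5) = (k₁/k₂)·C_A^0.5.
= (0.216×0.8550) / (0.302×0.8550^0.5) = 0.1847/0.2792 = 0.661.
Since the desired path is higher order in A, keeping C_A high (PFR or concentrated feed) favours R.

0.661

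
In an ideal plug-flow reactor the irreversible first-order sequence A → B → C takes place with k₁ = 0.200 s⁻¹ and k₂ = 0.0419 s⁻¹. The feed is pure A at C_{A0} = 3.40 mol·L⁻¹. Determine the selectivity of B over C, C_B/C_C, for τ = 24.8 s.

For first-order series with pure A initially, C_B(τ) = k₁C_{A0}/(k₂−k₁)·(e^(−k₁τ) − e^(−k₂τ)).
e^(−k₁τ) = e^(−0.200×24.8) = e^(−4.960) = 0.007013; e^(−k₂τ) = e^(−1.039) = 0.3538.
C_B = 0.200×3.40/(0.0419−0.200) × (0.007013−0.3538) = (-4.301)×(-0.3468) = 1.491 mol·L⁻¹.
C_A = C_{A0}e^(−k₁τ) = 0.02384 mol·L⁻¹, so C_C = C_{A0}−C_A−C_B = 1.885 mol·L⁻¹; C_B/C_C = 0.791.

0.791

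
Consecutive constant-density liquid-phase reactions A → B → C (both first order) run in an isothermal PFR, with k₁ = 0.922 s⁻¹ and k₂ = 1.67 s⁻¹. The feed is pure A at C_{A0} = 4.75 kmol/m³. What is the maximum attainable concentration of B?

1.26 kmol/m³

At the optimum, C_{B,max}/C_{A0} = (k₁/k₂)^[k₂/(k₂−k₁)].
= (0.922/1.67)^(1.67/(1.67−0.922)) = (0.5521)^(2.233) = 0.2655.
C_{B,max} = 0.2655×4.75 = 1.26 kmol/m³.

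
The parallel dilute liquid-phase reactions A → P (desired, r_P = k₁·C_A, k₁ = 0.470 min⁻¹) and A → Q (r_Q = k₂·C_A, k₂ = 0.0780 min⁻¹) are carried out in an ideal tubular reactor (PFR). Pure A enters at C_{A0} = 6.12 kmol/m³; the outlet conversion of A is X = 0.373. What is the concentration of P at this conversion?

1.96 kmol/m³

C_A = C_{A0}(1−X) = 3.837 kmol/m³.
Both paths are first order in A, so the instantaneous fraction to P is constant: dC_P/d(−C_A) = k₁/(k₁+k₂) = 0.8577.
C_P = 0.8577·(C_{A0}−C_A) = 0.8577×2.283 = 1.96 kmol/m³.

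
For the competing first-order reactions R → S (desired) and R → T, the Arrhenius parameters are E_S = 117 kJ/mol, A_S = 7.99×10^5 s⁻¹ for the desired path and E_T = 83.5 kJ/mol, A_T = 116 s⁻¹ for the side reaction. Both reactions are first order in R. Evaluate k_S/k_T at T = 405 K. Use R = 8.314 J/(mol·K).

Since both paths have the same order in R, the concentration cancels and S_{S/T} = k_S/k_T = (A_S/A_T)·exp[(E_T−E_S)/(RT)].
(E_T−E_S)/(RT) = (83.5−117)×10³/(8.314×405) = -33500/3367 = -9.949.
k_S/k_T = (7.99×10^5/116)·exp(-9.949) = 6888 × 4.778×10^-5 = 0.329.
Since E_S > E_T, raising the temperature improves selectivity toward S.

0.329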